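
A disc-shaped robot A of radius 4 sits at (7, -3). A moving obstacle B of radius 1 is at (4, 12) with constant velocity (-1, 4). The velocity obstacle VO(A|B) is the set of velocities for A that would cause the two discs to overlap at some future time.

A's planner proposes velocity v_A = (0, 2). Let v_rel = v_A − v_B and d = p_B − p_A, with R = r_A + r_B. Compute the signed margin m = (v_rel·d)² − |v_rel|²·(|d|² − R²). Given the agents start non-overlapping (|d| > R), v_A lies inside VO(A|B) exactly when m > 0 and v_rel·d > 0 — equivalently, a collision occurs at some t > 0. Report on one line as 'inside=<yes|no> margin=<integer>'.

d = (-3, 15),  |d|² = 234;  R = 4+1 = 5,  c = 234−5² = 209
v_rel = (1, -2),  |v_rel|² = 5;  v_rel·d = (1)·(-3) + (-2)·(15) = -33
5·t² + 66·t + 209 = 0  ⇒  m = (-33)² − 5·209 = 44
m = 44 > 0,  v_rel·d = -33 < 0  ⇒  outside

inside=no margin=44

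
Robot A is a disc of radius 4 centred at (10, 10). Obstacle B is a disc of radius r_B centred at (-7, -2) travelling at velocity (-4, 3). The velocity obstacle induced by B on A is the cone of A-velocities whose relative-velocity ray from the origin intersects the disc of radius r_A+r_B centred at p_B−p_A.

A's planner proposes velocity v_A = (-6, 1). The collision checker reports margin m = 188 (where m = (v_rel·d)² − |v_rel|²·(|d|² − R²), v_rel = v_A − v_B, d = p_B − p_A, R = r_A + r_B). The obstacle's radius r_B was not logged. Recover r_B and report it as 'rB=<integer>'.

m = 188
d = (-17, -12);  v_rel = (-2, -2),  |v_rel|² = 8
v_rel×d = (-2)·(-12) − (-2)·(-17) = -10
since m = R²·8 − (-10)²:  R² = (100 + 188) / 8 = 36
R = √36 = 6  ⇒  r_B = 6 − 4 = 2

rB=2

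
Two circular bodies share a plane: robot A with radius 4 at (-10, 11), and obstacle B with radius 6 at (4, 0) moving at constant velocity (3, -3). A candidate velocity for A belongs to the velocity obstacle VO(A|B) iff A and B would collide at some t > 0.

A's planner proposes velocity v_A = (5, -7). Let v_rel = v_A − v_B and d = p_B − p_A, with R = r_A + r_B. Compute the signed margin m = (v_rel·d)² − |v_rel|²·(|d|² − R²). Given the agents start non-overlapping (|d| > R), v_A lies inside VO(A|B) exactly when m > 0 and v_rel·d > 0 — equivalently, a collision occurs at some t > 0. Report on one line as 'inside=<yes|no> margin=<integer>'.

d = (14, -11),  |d|² = 317;  R = 4+6 = 10,  c = 317−10² = 217
v_rel = (2, -4),  |v_rel|² = 20;  v_rel·d = (2)·(14) + (-4)·(-11) = 72
20·t² − 144·t + 217 = 0  ⇒  m = 72² − 20·217 = 844
m = 844 > 0,  v_rel·d = 72 > 0  ⇒  inside

inside=yes margin=844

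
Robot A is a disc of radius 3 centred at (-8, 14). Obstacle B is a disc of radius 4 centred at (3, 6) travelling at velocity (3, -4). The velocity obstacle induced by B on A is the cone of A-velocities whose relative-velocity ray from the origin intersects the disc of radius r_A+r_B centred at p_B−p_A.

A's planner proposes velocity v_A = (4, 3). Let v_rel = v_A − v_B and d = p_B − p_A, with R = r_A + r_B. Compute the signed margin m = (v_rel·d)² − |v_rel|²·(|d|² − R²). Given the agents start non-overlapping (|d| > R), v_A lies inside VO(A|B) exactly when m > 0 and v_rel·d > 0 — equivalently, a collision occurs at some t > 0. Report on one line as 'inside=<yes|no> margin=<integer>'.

d = (11, -8),  |d|² = 185;  R = 3+4 = 7,  c = 185−7² = 136
v_rel = (1, 7),  |v_rel|² = 50;  v_rel·d = (1)·(11) + (7)·(-8) = -45
50·t² + 90·t + 136 = 0  ⇒  m = (-45)² − 50·136 = -4775
m = -4775 < 0,  v_rel·d = -45 < 0  ⇒  outside

inside=no margin=-4775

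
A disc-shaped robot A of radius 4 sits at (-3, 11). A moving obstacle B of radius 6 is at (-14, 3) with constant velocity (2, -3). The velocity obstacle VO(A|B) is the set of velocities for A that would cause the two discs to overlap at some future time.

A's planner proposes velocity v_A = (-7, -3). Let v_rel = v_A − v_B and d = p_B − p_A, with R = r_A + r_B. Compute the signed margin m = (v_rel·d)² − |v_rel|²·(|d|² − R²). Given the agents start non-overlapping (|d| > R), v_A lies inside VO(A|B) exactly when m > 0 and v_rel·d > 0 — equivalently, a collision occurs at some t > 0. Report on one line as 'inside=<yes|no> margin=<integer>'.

d = (-11, -8),  |d|² = 185;  R = 4+6 = 10,  c = 185−10² = 85
v_rel = (-9, 0),  |v_rel|² = 81;  v_rel·d = (-9)·(-11) + (0)·(-8) = 99
81·t² − 198·t + 85 = 0  ⇒  m = 99² − 81·85 = 2916
m = 2916 > 0,  v_rel·d = 99 > 0  ⇒  inside

inside=yes margin=2916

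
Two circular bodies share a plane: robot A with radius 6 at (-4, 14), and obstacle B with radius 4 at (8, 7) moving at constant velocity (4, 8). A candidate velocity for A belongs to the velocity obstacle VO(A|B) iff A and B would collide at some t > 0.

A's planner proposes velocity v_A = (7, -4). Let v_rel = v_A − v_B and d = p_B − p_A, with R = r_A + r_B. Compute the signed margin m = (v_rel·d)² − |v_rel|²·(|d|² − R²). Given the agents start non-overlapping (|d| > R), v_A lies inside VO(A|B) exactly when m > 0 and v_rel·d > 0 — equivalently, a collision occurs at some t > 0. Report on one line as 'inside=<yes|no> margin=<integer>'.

d = (12, -7),  |d|² = 193;  R = 6+4 = 10,  c = 193−10² = 93
v_rel = (3, -12),  |v_rel|² = 153;  v_rel·d = (3)·(12) + (-12)·(-7) = 120
153·t² − 240·t + 93 = 0  ⇒  m = 120² − 153·93 = 171
m = 171 > 0,  v_rel·d = 120 > 0  ⇒  inside

inside=yes margin=171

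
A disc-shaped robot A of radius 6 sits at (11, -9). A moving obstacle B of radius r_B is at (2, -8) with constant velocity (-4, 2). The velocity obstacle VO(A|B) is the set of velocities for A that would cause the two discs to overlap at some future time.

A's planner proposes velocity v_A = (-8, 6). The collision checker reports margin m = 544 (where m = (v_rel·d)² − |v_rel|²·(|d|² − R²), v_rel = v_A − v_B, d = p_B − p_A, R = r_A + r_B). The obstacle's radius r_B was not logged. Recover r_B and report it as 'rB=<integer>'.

m = 544
d = (-9, 1);  v_rel = (-4, 4),  |v_rel|² = 32
v_rel×d = (-4)·(1) − (4)·(-9) = 32
since m = R²·32 − 32²:  R² = (1024 + 544) / 32 = 49
R = √49 = 7  ⇒  r_B = 7 − 6 = 1

rB=1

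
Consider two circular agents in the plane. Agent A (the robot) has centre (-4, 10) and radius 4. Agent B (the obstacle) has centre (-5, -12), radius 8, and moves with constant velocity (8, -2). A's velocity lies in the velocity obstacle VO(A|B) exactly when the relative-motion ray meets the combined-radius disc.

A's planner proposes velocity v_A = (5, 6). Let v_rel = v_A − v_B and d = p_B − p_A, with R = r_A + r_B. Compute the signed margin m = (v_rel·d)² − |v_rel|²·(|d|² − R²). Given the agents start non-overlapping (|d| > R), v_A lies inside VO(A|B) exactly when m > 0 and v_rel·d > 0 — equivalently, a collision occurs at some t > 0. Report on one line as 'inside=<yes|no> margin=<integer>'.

d = (-1, -22),  |d|² = 485;  R = 4+8 = 12,  c = 485−12² = 341
v_rel = (-3, 8),  |v_rel|² = 73;  v_rel·d = (-3)·(-1) + (8)·(-22) = -173
73·t² + 346·t + 341 = 0  ⇒  m = (-173)² − 73·341 = 5036
m = 5036 > 0,  v_rel·d = -173 < 0  ⇒  outside

inside=no margin=5036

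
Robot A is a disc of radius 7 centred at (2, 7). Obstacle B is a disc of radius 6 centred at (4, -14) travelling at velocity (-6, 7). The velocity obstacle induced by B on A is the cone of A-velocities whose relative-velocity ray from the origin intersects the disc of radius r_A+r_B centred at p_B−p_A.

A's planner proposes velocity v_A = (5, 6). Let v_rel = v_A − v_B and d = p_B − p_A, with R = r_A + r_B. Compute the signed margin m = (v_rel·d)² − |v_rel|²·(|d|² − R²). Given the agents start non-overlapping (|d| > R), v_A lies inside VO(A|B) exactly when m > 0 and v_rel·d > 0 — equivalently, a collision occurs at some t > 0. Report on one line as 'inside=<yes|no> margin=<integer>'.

d = (2, -21),  |d|² = 445;  R = 7+6 = 13,  c = 445−13² = 276
v_rel = (11, -1),  |v_rel|² = 122;  v_rel·d = (11)·(2) + (-1)·(-21) = 43
122·t² − 86·t + 276 = 0  ⇒  m = 43² − 122·276 = -31823
m = -31823 < 0,  v_rel·d = 43 > 0  ⇒  outside

inside=no margin=-31823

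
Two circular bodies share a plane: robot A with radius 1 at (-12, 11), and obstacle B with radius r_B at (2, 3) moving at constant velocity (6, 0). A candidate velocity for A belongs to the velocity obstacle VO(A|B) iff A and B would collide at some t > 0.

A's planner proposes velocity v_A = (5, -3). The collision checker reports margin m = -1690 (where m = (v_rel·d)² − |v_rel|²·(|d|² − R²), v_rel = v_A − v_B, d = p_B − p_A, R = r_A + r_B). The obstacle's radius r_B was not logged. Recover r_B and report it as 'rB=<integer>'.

m = -1690
d = (14, -8);  v_rel = (-1, -3),  |v_rel|² = 10
v_rel×d = (-1)·(-8) − (-3)·(14) = 50
since m = R²·10 − 50²:  R² = (2500 + -1690) / 10 = 81
R = √81 = 9  ⇒  r_B = 9 − 1 = 8

rB=8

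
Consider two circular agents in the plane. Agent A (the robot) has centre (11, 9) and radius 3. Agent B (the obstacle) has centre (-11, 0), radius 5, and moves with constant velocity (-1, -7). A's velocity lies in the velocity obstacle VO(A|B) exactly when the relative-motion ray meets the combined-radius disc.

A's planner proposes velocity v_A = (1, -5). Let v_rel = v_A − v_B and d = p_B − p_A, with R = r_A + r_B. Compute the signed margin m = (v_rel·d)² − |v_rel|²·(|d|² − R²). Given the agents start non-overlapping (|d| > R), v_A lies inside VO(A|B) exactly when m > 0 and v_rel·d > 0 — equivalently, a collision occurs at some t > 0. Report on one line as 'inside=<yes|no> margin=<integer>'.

d = (-22, -9),  |d|² = 565;  R = 3+5 = 8,  c = 565−8² = 501
v_rel = (2, 2),  |v_rel|² = 8;  v_rel·d = (2)·(-22) + (2)·(-9) = -62
8·t² + 124·t + 501 = 0  ⇒  m = (-62)² − 8·501 = -164
m = -164 < 0,  v_rel·d = -62 < 0  ⇒  outside

inside=no margin=-164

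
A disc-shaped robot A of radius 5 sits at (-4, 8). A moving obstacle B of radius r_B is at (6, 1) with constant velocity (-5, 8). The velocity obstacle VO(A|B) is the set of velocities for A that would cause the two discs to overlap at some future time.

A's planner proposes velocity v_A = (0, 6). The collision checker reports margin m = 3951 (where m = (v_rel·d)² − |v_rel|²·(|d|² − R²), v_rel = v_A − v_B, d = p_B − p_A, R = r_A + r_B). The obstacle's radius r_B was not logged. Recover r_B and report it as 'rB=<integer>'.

m = 3951
d = (10, -7);  v_rel = (5, -2),  |v_rel|² = 29
v_rel×d = (5)·(-7) − (-2)·(10) = -15
since m = R²·29 − (-15)²:  R² = (225 + 3951) / 29 = 144
R = √144 = 12  ⇒  r_B = 12 − 5 = 7

rB=7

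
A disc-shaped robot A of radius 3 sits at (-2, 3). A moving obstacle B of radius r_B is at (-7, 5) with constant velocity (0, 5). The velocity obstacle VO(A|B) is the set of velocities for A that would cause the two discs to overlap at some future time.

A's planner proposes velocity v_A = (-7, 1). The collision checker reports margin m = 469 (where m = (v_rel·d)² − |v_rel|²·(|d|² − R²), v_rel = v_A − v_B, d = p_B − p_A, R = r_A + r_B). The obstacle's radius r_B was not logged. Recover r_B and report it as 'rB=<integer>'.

m = 469
d = (-5, 2);  v_rel = (-7, -4),  |v_rel|² = 65
v_rel×d = (-7)·(2) − (-4)·(-5) = -34
since m = R²·65 − (-34)²:  R² = (1156 + 469) / 65 = 25
R = √25 = 5  ⇒  r_B = 5 − 3 = 2

rB=2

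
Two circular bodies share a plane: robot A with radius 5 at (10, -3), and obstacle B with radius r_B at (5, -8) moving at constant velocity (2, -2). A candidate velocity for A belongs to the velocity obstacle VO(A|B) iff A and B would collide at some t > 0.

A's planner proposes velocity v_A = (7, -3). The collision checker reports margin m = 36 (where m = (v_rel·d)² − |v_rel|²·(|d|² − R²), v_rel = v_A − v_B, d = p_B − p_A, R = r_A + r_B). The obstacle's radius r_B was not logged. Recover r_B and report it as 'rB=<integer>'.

m = 36
d = (-5, -5);  v_rel = (5, -1),  |v_rel|² = 26
v_rel×d = (5)·(-5) − (-1)·(-5) = -30
since m = R²·26 − (-30)²:  R² = (900 + 36) / 26 = 36
R = √36 = 6  ⇒  r_B = 6 − 5 = 1

rB=1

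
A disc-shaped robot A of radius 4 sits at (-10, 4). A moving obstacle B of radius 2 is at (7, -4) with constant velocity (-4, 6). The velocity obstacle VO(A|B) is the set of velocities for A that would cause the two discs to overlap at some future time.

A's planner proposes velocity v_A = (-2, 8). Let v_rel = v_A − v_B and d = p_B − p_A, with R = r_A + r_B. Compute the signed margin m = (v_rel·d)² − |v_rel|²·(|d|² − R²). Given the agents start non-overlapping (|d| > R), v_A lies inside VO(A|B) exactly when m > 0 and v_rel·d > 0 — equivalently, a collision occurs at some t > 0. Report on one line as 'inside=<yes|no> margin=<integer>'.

d = (17, -8),  |d|² = 353;  R = 4+2 = 6,  c = 353−6² = 317
v_rel = (2, 2),  |v_rel|² = 8;  v_rel·d = (2)·(17) + (2)·(-8) = 18
8·t² − 36·t + 317 = 0  ⇒  m = 18² − 8·317 = -2212
m = -2212 < 0,  v_rel·d = 18 > 0  ⇒  outside

inside=no margin=-2212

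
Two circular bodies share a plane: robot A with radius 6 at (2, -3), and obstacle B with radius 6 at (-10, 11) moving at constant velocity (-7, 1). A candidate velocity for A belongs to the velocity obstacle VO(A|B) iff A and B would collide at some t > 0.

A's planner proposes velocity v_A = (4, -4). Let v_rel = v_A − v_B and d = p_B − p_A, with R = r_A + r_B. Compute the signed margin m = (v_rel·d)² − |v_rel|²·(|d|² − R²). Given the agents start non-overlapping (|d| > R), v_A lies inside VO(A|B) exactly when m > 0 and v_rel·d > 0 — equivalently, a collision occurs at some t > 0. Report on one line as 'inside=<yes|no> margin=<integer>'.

d = (-12, 14),  |d|² = 340;  R = 6+6 = 12,  c = 340−12² = 196
v_rel = (11, -5),  |v_rel|² = 146;  v_rel·d = (11)·(-12) + (-5)·(14) = -202
146·t² + 404·t + 196 = 0  ⇒  m = (-202)² − 146·196 = 12188
m = 12188 > 0,  v_rel·d = -202 < 0  ⇒  outside

inside=no margin=12188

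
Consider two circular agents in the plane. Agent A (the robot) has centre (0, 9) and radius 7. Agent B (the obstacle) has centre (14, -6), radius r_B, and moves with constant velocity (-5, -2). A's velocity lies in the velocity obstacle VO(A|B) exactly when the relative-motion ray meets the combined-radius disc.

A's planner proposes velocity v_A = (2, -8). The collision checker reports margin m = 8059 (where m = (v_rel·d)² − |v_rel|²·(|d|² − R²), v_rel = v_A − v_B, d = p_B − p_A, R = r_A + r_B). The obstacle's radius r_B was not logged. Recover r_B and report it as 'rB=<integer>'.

m = 8059
d = (14, -15);  v_rel = (7, -6),  |v_rel|² = 85
v_rel×d = (7)·(-15) − (-6)·(14) = -21
since m = R²·85 − (-21)²:  R² = (441 + 8059) / 85 = 100
R = √100 = 10  ⇒  r_B = 10 − 7 = 3

rB=3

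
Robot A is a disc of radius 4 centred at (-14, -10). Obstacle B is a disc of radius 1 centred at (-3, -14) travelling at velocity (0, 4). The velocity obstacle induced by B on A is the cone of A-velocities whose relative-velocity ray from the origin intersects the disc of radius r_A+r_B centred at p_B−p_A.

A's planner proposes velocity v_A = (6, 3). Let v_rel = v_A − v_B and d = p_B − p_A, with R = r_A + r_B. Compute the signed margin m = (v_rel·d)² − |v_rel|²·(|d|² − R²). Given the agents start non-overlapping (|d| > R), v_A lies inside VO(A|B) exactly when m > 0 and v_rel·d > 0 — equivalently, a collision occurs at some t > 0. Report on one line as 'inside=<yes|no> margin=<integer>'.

d = (11, -4),  |d|² = 137;  R = 4+1 = 5,  c = 137−5² = 112
v_rel = (6, -1),  |v_rel|² = 37;  v_rel·d = (6)·(11) + (-1)·(-4) = 70
37·t² − 140·t + 112 = 0  ⇒  m = 70² − 37·112 = 756
m = 756 > 0,  v_rel·d = 70 > 0  ⇒  inside

inside=yes margin=756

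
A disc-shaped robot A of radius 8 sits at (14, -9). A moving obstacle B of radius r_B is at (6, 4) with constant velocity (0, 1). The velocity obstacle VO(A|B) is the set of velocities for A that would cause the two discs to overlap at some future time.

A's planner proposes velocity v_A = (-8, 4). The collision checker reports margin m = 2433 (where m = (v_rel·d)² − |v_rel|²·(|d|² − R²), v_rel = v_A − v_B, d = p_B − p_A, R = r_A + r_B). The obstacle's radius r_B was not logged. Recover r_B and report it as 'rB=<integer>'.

m = 2433
d = (-8, 13);  v_rel = (-8, 3),  |v_rel|² = 73
v_rel×d = (-8)·(13) − (3)·(-8) = -80
since m = R²·73 − (-80)²:  R² = (6400 + 2433) / 73 = 121
R = √121 = 11  ⇒  r_B = 11 − 8 = 3

rB=3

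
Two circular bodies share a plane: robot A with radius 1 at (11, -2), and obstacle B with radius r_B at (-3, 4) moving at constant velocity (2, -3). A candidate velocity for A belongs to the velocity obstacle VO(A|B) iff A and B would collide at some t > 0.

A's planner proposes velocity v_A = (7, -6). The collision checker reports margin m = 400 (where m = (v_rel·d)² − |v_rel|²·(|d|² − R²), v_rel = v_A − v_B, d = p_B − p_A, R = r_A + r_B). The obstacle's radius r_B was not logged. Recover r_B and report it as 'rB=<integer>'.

m = 400
d = (-14, 6);  v_rel = (5, -3),  |v_rel|² = 34
v_rel×d = (5)·(6) − (-3)·(-14) = -12
since m = R²·34 − (-12)²:  R² = (144 + 400) / 34 = 16
R = √16 = 4  ⇒  r_B = 4 − 1 = 3

rB=3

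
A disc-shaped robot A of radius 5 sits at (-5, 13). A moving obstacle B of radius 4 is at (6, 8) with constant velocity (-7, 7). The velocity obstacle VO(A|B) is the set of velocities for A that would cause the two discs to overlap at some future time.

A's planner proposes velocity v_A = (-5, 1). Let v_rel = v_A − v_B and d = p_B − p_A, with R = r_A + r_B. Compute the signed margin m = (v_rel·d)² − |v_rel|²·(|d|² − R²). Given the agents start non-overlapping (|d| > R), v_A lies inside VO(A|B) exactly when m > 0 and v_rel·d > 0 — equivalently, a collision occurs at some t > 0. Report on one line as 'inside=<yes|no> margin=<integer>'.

d = (11, -5),  |d|² = 146;  R = 5+4 = 9,  c = 146−9² = 65
v_rel = (2, -6),  |v_rel|² = 40;  v_rel·d = (2)·(11) + (-6)·(-5) = 52
40·t² − 104·t + 65 = 0  ⇒  m = 52² − 40·65 = 104
m = 104 > 0,  v_rel·d = 52 > 0  ⇒  inside

inside=yes margin=104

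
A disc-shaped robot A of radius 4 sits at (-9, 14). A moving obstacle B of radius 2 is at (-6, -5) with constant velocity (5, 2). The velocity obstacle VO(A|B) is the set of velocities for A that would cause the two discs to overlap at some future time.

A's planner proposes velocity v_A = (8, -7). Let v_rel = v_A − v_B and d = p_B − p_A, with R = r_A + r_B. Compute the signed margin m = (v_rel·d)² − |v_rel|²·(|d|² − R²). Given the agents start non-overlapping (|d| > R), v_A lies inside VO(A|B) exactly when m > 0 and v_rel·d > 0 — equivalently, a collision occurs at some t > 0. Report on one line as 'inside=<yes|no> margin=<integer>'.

d = (3, -19),  |d|² = 370;  R = 4+2 = 6,  c = 370−6² = 334
v_rel = (3, -9),  |v_rel|² = 90;  v_rel·d = (3)·(3) + (-9)·(-19) = 180
90·t² − 360·t + 334 = 0  ⇒  m = 180² − 90·334 = 2340
m = 2340 > 0,  v_rel·d = 180 > 0  ⇒  inside

inside=yes margin=2340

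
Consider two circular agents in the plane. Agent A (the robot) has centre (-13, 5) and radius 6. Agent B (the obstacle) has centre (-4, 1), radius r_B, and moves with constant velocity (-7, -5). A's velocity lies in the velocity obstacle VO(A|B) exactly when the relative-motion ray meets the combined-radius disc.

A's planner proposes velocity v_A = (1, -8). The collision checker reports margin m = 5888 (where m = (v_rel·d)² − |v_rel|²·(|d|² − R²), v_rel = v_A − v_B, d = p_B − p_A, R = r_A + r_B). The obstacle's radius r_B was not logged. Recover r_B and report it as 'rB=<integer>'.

m = 5888
d = (9, -4);  v_rel = (8, -3),  |v_rel|² = 73
v_rel×d = (8)·(-4) − (-3)·(9) = -5
since m = R²·73 − (-5)²:  R² = (25 + 5888) / 73 = 81
R = √81 = 9  ⇒  r_B = 9 − 6 = 3

rB=3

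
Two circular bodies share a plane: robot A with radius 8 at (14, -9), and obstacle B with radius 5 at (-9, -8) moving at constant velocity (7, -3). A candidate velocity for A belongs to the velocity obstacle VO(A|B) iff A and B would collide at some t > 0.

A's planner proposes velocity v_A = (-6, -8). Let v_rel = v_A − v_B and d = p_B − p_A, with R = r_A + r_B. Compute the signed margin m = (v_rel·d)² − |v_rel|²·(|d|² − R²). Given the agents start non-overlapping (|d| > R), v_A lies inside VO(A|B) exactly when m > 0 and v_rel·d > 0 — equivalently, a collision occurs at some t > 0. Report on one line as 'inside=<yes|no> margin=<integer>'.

d = (-23, 1),  |d|² = 530;  R = 8+5 = 13,  c = 530−13² = 361
v_rel = (-13, -5),  |v_rel|² = 194;  v_rel·d = (-13)·(-23) + (-5)·(1) = 294
194·t² − 588·t + 361 = 0  ⇒  m = 294² − 194·361 = 16402
m = 16402 > 0,  v_rel·d = 294 > 0  ⇒  inside

inside=yes margin=16402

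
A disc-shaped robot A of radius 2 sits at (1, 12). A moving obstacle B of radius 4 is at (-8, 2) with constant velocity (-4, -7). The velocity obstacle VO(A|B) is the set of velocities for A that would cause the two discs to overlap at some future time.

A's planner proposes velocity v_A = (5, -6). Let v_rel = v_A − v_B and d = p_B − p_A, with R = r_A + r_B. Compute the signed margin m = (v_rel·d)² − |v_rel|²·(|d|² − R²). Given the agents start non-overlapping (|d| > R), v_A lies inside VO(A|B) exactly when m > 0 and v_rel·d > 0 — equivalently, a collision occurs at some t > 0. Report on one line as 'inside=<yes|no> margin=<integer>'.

d = (-9, -10),  |d|² = 181;  R = 2+4 = 6,  c = 181−6² = 145
v_rel = (9, 1),  |v_rel|² = 82;  v_rel·d = (9)·(-9) + (1)·(-10) = -91
82·t² + 182·t + 145 = 0  ⇒  m = (-91)² − 82·145 = -3609
m = -3609 < 0,  v_rel·d = -91 < 0  ⇒  outside

inside=no margin=-3609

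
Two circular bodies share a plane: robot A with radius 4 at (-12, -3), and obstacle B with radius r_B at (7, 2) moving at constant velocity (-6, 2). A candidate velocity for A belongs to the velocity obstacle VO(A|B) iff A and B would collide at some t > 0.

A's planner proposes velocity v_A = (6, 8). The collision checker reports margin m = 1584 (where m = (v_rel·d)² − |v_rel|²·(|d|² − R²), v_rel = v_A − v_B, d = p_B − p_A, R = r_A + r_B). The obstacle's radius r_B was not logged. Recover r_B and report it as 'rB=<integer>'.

m = 1584
d = (19, 5);  v_rel = (12, 6),  |v_rel|² = 180
v_rel×d = (12)·(5) − (6)·(19) = -54
since m = R²·180 − (-54)²:  R² = (2916 + 1584) / 180 = 25
R = √25 = 5  ⇒  r_B = 5 − 4 = 1

rB=1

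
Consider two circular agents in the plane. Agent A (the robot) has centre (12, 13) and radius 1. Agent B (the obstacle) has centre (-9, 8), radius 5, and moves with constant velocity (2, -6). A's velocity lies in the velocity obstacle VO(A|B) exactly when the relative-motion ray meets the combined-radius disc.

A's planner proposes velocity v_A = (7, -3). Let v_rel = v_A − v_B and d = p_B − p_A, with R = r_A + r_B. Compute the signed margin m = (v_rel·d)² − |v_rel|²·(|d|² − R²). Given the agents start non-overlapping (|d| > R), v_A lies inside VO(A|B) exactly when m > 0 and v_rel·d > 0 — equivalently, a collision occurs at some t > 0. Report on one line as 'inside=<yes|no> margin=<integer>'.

d = (-21, -5),  |d|² = 466;  R = 1+5 = 6,  c = 466−6² = 430
v_rel = (5, 3),  |v_rel|² = 34;  v_rel·d = (5)·(-21) + (3)·(-5) = -120
34·t² + 240·t + 430 = 0  ⇒  m = (-120)² − 34·430 = -220
m = -220 < 0,  v_rel·d = -120 < 0  ⇒  outside

inside=no margin=-220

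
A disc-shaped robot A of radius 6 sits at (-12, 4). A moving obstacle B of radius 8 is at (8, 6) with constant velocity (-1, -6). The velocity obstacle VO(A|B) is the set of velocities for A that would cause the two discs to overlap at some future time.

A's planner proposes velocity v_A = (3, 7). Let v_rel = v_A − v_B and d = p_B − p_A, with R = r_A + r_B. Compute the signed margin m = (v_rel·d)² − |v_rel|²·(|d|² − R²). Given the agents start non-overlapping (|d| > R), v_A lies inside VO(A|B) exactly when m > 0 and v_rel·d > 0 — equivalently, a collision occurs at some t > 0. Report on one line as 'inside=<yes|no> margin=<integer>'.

d = (20, 2),  |d|² = 404;  R = 6+8 = 14,  c = 404−14² = 208
v_rel = (4, 13),  |v_rel|² = 185;  v_rel·d = (4)·(20) + (13)·(2) = 106
185·t² − 212·t + 208 = 0  ⇒  m = 106² − 185·208 = -27244
m = -27244 < 0,  v_rel·d = 106 > 0  ⇒  outside

inside=no margin=-27244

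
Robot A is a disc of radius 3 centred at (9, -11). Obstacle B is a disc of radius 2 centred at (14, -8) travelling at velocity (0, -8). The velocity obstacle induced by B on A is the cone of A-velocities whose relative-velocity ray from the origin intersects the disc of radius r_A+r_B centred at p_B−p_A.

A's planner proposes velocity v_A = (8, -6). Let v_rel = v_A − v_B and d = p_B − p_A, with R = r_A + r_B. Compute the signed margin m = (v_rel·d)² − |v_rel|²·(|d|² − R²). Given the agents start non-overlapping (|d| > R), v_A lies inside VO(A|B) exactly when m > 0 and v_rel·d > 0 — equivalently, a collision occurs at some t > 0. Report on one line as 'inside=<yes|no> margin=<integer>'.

d = (5, 3),  |d|² = 34;  R = 3+2 = 5,  c = 34−5² = 9
v_rel = (8, 2),  |v_rel|² = 68;  v_rel·d = (8)·(5) + (2)·(3) = 46
68·t² − 92·t + 9 = 0  ⇒  m = 46² − 68·9 = 1504
m = 1504 > 0,  v_rel·d = 46 > 0  ⇒  inside

inside=yes margin=1504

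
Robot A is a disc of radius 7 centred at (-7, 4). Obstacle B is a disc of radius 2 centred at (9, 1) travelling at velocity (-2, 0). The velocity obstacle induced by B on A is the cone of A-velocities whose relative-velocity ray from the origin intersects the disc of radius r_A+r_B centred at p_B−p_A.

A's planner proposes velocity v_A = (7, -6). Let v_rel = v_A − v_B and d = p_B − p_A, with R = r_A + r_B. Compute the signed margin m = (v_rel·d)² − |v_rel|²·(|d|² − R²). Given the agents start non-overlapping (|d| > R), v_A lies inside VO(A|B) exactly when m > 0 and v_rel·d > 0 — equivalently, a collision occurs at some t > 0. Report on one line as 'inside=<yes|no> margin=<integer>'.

d = (16, -3),  |d|² = 265;  R = 7+2 = 9,  c = 265−9² = 184
v_rel = (9, -6),  |v_rel|² = 117;  v_rel·d = (9)·(16) + (-6)·(-3) = 162
117·t² − 324·t + 184 = 0  ⇒  m = 162² − 117·184 = 4716
m = 4716 > 0,  v_rel·d = 162 > 0  ⇒  inside

inside=yes margin=4716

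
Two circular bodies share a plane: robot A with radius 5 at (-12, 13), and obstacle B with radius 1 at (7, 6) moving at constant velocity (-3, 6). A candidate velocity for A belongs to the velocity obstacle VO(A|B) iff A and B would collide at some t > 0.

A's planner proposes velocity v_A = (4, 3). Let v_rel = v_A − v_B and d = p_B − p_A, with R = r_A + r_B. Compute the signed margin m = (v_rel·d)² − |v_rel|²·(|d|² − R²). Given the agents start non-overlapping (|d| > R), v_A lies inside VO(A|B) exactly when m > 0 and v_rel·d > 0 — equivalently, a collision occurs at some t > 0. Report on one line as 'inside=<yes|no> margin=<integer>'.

d = (19, -7),  |d|² = 410;  R = 5+1 = 6,  c = 410−6² = 374
v_rel = (7, -3),  |v_rel|² = 58;  v_rel·d = (7)·(19) + (-3)·(-7) = 154
58·t² − 308·t + 374 = 0  ⇒  m = 154² − 58·374 = 2024
m = 2024 > 0,  v_rel·d = 154 > 0  ⇒  inside

inside=yes margin=2024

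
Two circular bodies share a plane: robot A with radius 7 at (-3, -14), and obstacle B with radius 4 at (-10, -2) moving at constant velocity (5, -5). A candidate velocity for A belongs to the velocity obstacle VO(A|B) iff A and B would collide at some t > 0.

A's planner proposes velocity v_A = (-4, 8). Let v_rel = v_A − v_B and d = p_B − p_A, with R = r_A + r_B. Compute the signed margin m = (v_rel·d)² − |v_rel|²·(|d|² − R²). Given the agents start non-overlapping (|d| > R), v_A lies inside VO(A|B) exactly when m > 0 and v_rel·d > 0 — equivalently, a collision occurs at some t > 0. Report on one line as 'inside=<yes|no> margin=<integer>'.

d = (-7, 12),  |d|² = 193;  R = 7+4 = 11,  c = 193−11² = 72
v_rel = (-9, 13),  |v_rel|² = 250;  v_rel·d = (-9)·(-7) + (13)·(12) = 219
250·t² − 438·t + 72 = 0  ⇒  m = 219² − 250·72 = 29961
m = 29961 > 0,  v_rel·d = 219 > 0  ⇒  inside

inside=yes margin=29961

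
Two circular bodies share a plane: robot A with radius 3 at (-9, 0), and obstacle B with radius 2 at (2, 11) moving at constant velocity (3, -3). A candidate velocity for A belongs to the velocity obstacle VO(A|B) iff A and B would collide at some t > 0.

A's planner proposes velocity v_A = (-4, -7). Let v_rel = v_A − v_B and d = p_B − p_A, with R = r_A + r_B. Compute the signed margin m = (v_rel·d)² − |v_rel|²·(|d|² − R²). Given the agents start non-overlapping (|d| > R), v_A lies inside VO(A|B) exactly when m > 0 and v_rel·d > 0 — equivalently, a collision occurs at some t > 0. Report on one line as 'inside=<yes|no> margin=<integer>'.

d = (11, 11),  |d|² = 242;  R = 3+2 = 5,  c = 242−5² = 217
v_rel = (-7, -4),  |v_rel|² = 65;  v_rel·d = (-7)·(11) + (-4)·(11) = -121
65·t² + 242·t + 217 = 0  ⇒  m = (-121)² − 65·217 = 536
m = 536 > 0,  v_rel·d = -121 < 0  ⇒  outside

inside=no margin=536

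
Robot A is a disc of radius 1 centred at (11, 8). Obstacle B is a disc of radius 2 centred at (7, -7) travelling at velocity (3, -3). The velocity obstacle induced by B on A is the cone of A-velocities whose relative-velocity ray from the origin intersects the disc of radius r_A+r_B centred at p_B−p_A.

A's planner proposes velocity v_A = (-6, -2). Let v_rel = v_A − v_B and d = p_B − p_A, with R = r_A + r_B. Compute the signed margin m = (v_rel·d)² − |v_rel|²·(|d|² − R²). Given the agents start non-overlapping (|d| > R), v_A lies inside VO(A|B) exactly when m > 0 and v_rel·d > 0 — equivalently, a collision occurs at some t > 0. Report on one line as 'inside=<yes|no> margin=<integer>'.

d = (-4, -15),  |d|² = 241;  R = 1+2 = 3,  c = 241−3² = 232
v_rel = (-9, 1),  |v_rel|² = 82;  v_rel·d = (-9)·(-4) + (1)·(-15) = 21
82·t² − 42·t + 232 = 0  ⇒  m = 21² − 82·232 = -18583
m = -18583 < 0,  v_rel·d = 21 > 0  ⇒  outside

inside=no margin=-18583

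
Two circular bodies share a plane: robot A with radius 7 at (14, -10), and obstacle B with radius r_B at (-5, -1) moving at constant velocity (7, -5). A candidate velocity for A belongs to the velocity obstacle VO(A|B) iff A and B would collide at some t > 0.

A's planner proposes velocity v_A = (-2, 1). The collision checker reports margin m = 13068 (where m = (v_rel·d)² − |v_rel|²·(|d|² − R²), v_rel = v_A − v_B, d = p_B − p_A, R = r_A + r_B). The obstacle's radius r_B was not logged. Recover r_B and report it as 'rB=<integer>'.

m = 13068
d = (-19, 9);  v_rel = (-9, 6),  |v_rel|² = 117
v_rel×d = (-9)·(9) − (6)·(-19) = 33
since m = R²·117 − 33²:  R² = (1089 + 13068) / 117 = 121
R = √121 = 11  ⇒  r_B = 11 − 7 = 4

rB=4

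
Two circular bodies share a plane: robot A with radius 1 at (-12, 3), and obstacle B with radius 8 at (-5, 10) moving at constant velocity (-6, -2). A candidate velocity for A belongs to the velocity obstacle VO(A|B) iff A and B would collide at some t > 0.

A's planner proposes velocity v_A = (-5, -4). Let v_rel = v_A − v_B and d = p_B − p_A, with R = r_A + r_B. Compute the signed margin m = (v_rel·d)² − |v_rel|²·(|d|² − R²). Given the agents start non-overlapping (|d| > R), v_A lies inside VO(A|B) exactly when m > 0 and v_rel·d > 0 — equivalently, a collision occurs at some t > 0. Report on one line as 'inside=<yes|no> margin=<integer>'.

d = (7, 7),  |d|² = 98;  R = 1+8 = 9,  c = 98−9² = 17
v_rel = (1, -2),  |v_rel|² = 5;  v_rel·d = (1)·(7) + (-2)·(7) = -7
5·t² + 14·t + 17 = 0  ⇒  m = (-7)² − 5·17 = -36
m = -36 < 0,  v_rel·d = -7 < 0  ⇒  outside

inside=no margin=-36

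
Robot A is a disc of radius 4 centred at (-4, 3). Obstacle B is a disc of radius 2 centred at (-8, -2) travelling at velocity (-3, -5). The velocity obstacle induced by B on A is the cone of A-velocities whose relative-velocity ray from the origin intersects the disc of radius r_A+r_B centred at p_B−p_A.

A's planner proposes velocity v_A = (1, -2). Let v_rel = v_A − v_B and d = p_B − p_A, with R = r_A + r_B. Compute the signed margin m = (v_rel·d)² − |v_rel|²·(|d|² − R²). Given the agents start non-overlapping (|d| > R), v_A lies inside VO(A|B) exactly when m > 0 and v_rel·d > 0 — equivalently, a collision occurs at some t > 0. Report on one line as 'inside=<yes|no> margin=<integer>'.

d = (-4, -5),  |d|² = 41;  R = 4+2 = 6,  c = 41−6² = 5
v_rel = (4, 3),  |v_rel|² = 25;  v_rel·d = (4)·(-4) + (3)·(-5) = -31
25·t² + 62·t + 5 = 0  ⇒  m = (-31)² − 25·5 = 836
m = 836 > 0,  v_rel·d = -31 < 0  ⇒  outside

inside=no margin=836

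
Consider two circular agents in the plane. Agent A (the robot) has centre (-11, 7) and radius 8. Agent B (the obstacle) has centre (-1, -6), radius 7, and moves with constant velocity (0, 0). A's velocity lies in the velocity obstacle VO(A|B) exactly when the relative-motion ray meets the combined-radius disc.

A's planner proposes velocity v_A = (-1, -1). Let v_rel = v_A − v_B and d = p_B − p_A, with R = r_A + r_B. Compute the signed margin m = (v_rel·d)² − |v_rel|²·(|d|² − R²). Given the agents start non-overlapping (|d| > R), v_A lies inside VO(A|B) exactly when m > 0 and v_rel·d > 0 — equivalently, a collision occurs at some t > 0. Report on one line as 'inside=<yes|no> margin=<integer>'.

d = (10, -13),  |d|² = 269;  R = 8+7 = 15,  c = 269−15² = 44
v_rel = (-1, -1),  |v_rel|² = 2;  v_rel·d = (-1)·(10) + (-1)·(-13) = 3
2·t² − 6·t + 44 = 0  ⇒  m = 3² − 2·44 = -79
m = -79 < 0,  v_rel·d = 3 > 0  ⇒  outside

inside=no margin=-79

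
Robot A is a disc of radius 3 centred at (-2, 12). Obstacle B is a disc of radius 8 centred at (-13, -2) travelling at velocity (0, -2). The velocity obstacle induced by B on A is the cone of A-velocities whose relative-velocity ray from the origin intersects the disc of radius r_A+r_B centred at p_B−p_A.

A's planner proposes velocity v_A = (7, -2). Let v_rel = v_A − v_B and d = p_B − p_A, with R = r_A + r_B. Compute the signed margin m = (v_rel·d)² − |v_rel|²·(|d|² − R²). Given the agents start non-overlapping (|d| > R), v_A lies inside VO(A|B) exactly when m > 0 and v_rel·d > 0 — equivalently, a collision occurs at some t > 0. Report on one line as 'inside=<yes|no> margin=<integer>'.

d = (-11, -14),  |d|² = 317;  R = 3+8 = 11,  c = 317−11² = 196
v_rel = (7, 0),  |v_rel|² = 49;  v_rel·d = (7)·(-11) + (0)·(-14) = -77
49·t² + 154·t + 196 = 0  ⇒  m = (-77)² − 49·196 = -3675
m = -3675 < 0,  v_rel·d = -77 < 0  ⇒  outside

inside=no margin=-3675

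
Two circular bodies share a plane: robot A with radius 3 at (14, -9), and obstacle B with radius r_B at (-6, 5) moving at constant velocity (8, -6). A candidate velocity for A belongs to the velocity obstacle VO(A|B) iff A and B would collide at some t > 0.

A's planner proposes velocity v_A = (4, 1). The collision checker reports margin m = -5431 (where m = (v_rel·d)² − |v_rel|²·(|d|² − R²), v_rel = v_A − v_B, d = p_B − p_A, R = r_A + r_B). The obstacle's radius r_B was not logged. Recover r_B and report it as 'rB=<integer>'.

m = -5431
d = (-20, 14);  v_rel = (-4, 7),  |v_rel|² = 65
v_rel×d = (-4)·(14) − (7)·(-20) = 84
since m = R²·65 − 84²:  R² = (7056 + -5431) / 65 = 25
R = √25 = 5  ⇒  r_B = 5 − 3 = 2

rB=2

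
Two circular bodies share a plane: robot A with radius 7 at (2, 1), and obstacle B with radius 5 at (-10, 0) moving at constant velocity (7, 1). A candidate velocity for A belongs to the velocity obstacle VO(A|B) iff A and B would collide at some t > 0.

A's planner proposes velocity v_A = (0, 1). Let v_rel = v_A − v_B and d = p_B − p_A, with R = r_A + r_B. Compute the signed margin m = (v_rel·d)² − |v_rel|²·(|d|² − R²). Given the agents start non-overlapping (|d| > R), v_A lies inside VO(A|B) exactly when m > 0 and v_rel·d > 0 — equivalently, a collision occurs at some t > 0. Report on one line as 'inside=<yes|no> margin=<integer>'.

d = (-12, -1),  |d|² = 145;  R = 7+5 = 12,  c = 145−12² = 1
v_rel = (-7, 0),  |v_rel|² = 49;  v_rel·d = (-7)·(-12) + (0)·(-1) = 84
49·t² − 168·t + 1 = 0  ⇒  m = 84² − 49·1 = 7007
m = 7007 > 0,  v_rel·d = 84 > 0  ⇒  inside

inside=yes margin=7007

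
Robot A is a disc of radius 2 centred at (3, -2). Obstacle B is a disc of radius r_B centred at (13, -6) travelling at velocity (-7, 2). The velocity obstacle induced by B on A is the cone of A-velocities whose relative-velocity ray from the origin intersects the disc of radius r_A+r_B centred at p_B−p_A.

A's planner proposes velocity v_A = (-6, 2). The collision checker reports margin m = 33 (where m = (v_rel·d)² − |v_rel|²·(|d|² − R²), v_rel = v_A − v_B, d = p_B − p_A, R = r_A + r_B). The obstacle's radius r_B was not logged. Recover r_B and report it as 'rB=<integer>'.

m = 33
d = (10, -4);  v_rel = (1, 0),  |v_rel|² = 1
v_rel×d = (1)·(-4) − (0)·(10) = -4
since m = R²·1 − (-4)²:  R² = (16 + 33) / 1 = 49
R = √49 = 7  ⇒  r_B = 7 − 2 = 5

rB=5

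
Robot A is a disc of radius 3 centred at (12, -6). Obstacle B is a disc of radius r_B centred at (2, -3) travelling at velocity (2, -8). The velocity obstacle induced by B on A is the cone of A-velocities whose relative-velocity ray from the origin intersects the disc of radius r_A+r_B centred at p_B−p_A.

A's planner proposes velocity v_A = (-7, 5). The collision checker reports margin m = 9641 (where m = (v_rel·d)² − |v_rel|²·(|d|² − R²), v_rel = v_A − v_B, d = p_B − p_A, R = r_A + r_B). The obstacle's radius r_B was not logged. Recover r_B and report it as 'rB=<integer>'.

m = 9641
d = (-10, 3);  v_rel = (-9, 13),  |v_rel|² = 250
v_rel×d = (-9)·(3) − (13)·(-10) = 103
since m = R²·250 − 103²:  R² = (10609 + 9641) / 250 = 81
R = √81 = 9  ⇒  r_B = 9 − 3 = 6

rB=6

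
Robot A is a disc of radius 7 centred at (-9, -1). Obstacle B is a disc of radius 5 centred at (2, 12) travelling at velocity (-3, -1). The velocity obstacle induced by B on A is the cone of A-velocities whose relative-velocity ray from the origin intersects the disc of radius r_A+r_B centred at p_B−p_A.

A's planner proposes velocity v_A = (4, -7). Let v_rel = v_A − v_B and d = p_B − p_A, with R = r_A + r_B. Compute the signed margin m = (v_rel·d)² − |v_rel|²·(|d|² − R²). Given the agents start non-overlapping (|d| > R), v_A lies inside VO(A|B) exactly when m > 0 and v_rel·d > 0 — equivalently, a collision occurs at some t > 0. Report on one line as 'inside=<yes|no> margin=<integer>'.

d = (11, 13),  |d|² = 290;  R = 7+5 = 12,  c = 290−12² = 146
v_rel = (7, -6),  |v_rel|² = 85;  v_rel·d = (7)·(11) + (-6)·(13) = -1
85·t² + 2·t + 146 = 0  ⇒  m = (-1)² − 85·146 = -12409
m = -12409 < 0,  v_rel·d = -1 < 0  ⇒  outside

inside=no margin=-12409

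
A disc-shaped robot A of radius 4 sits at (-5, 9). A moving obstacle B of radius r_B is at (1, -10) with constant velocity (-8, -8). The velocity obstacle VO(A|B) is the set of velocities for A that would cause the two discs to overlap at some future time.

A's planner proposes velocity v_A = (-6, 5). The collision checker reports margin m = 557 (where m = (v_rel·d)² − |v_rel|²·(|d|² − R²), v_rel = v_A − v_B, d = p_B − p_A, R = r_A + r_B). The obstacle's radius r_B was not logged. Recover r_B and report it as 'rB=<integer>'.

m = 557
d = (6, -19);  v_rel = (2, 13),  |v_rel|² = 173
v_rel×d = (2)·(-19) − (13)·(6) = -116
since m = R²·173 − (-116)²:  R² = (13456 + 557) / 173 = 81
R = √81 = 9  ⇒  r_B = 9 − 4 = 5

rB=5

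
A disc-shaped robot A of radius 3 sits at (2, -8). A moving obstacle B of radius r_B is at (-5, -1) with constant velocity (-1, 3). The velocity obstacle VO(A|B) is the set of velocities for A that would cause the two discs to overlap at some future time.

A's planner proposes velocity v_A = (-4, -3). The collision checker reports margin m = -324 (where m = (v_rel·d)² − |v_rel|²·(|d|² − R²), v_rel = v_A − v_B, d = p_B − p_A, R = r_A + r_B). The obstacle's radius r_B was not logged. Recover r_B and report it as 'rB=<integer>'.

m = -324
d = (-7, 7);  v_rel = (-3, -6),  |v_rel|² = 45
v_rel×d = (-3)·(7) − (-6)·(-7) = -63
since m = R²·45 − (-63)²:  R² = (3969 + -324) / 45 = 81
R = √81 = 9  ⇒  r_B = 9 − 3 = 6

rB=6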